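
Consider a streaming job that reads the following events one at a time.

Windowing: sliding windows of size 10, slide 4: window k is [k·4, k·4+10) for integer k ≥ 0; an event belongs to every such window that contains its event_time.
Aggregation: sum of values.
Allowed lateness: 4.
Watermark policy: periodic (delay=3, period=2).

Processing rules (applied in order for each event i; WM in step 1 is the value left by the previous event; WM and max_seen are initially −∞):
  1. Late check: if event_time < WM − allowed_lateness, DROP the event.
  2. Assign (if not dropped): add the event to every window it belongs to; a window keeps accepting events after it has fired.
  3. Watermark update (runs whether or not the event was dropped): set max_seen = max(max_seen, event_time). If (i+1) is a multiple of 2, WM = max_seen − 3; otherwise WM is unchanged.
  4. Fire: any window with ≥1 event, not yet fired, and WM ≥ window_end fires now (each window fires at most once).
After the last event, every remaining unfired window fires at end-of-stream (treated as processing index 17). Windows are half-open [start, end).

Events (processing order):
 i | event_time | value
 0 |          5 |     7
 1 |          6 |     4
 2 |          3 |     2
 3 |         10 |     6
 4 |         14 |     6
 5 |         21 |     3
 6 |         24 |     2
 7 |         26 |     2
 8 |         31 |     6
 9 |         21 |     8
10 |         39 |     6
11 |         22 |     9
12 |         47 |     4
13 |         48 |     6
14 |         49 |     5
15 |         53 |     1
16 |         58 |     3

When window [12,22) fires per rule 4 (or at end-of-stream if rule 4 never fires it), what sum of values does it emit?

9

i=0 t=5 v=7: → [4,14),[0,10); WM=−∞
i=1 t=6 v=4: → [4,14),[0,10); WM=3
i=2 t=3 v=2: → [0,10); WM=3
i=3 t=10 v=6: → [8,18),[4,14); WM=7
i=4 t=14 v=6: → [12,22),[8,18); WM=7
i=5 t=21 v=3: → [20,30),[16,26),[12,22); WM=18; [0,10) fires=13 [4,14) fires=17 [8,18) fires=12
i=6 t=24 v=2: → [24,34),[20,30),[16,26); WM=18
i=7 t=26 v=2: → [24,34),[20,30); WM=23; [12,22) fires=9
i=8 t=31 v=6: → [28,38),[24,34); WM=23
i=9 t=21 v=8: → [20,30),[16,26),[12,22); WM=28; [16,26) fires=13
i=10 t=39 v=6: → [36,46),[32,42); WM=28
i=11 t=22 v=9: DROP (t<28-4); WM=36; [20,30) fires=15 [24,34) fires=10
i=12 t=47 v=4: → [44,54),[40,50); WM=36
i=13 t=48 v=6: → [48,58),[44,54),[40,50); WM=45; [28,38) fires=6 [32,42) fires=6
i=14 t=49 v=5: → [48,58),[44,54),[40,50); WM=45
i=15 t=53 v=1: → [52,62),[48,58),[44,54); WM=50; [36,46) fires=6 [40,50) fires=15
i=16 t=58 v=3: → [56,66),[52,62); WM=50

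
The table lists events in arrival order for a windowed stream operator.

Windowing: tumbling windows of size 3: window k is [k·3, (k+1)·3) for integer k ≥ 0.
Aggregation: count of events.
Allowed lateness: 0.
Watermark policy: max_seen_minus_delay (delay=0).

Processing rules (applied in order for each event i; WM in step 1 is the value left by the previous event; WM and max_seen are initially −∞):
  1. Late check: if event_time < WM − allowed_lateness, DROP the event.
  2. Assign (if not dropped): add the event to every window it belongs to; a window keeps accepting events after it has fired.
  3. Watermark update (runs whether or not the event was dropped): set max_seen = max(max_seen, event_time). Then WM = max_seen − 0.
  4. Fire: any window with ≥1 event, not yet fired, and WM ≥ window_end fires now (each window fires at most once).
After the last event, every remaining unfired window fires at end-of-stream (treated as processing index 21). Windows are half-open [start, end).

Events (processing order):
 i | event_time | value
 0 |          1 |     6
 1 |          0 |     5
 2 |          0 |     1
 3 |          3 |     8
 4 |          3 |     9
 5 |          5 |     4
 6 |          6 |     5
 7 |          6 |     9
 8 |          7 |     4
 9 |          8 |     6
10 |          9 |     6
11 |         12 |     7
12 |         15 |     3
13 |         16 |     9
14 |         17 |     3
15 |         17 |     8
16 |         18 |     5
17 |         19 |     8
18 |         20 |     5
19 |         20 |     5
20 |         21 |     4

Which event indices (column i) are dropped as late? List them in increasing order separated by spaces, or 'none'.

1 2

i=0 t=1 v=6: → [0,3); WM=1
i=1 t=0 v=5: DROP (t<1-0); WM=1
i=2 t=0 v=1: DROP (t<1-0); WM=1
i=3 t=3 v=8: → [3,6); WM=3; [0,3) fires=1
i=4 t=3 v=9: → [3,6); WM=3
i=5 t=5 v=4: → [3,6); WM=5
i=6 t=6 v=5: → [6,9); WM=6; [3,6) fires=3
i=7 t=6 v=9: → [6,9); WM=6
i=8 t=7 v=4: → [6,9); WM=7
i=9 t=8 v=6: → [6,9); WM=8
i=10 t=9 v=6: → [9,12); WM=9; [6,9) fires=4
i=11 t=12 v=7: → [12,15); WM=12; [9,12) fires=1
i=12 t=15 v=3: → [15,18); WM=15; [12,15) fires=1
i=13 t=16 v=9: → [15,18); WM=16
i=14 t=17 v=3: → [15,18); WM=17
i=15 t=17 v=8: → [15,18); WM=17
i=16 t=18 v=5: → [18,21); WM=18; [15,18) fires=4
i=17 t=19 v=8: → [18,21); WM=19
i=18 t=20 v=5: → [18,21); WM=20
i=19 t=20 v=5: → [18,21); WM=20
i=20 t=21 v=4: → [21,24); WM=21; [18,21) fires=4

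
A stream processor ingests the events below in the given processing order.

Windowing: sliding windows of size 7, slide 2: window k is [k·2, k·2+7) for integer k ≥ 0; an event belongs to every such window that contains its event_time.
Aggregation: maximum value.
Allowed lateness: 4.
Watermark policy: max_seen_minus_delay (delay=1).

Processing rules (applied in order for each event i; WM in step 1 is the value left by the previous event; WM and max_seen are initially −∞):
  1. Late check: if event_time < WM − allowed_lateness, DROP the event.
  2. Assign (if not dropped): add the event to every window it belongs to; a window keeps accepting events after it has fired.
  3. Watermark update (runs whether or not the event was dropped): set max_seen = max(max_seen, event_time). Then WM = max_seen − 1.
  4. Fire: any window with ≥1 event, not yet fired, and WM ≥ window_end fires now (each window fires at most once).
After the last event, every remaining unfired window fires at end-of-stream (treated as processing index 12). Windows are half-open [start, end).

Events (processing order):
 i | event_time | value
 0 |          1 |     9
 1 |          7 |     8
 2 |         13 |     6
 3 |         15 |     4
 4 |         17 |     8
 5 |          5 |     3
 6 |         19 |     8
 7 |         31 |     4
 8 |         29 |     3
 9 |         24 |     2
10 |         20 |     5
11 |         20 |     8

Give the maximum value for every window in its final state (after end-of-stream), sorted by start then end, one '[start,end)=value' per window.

[0,7)=9 [2,9)=8 [4,11)=8 [6,13)=8 [8,15)=6 [10,17)=6 [12,19)=8 [14,21)=8 [16,23)=8 [18,25)=8 [24,31)=3 [26,33)=4 [28,35)=4 [30,37)=4

i=0 t=1 v=9: → [0,7); WM=0
i=1 t=7 v=8: → [6,13),[4,11),[2,9); WM=6
i=2 t=13 v=6: → [12,19),[10,17),[8,15); WM=12; [0,7) fires=9 [2,9) fires=8 [4,11) fires=8
i=3 t=15 v=4: → [14,21),[12,19),[10,17); WM=14; [6,13) fires=8
i=4 t=17 v=8: → [16,23),[14,21),[12,19); WM=16; [8,15) fires=6
i=5 t=5 v=3: DROP (t<16-4); WM=16
i=6 t=19 v=8: → [18,25),[16,23),[14,21); WM=18; [10,17) fires=6
i=7 t=31 v=4: → [30,37),[28,35),[26,33); WM=30; [12,19) fires=8 [14,21) fires=8 [16,23) fires=8 [18,25) fires=8
i=8 t=29 v=3: → [28,35),[26,33),[24,31); WM=30
i=9 t=24 v=2: DROP (t<30-4); WM=30
i=10 t=20 v=5: DROP (t<30-4); WM=30
i=11 t=20 v=8: DROP (t<30-4); WM=30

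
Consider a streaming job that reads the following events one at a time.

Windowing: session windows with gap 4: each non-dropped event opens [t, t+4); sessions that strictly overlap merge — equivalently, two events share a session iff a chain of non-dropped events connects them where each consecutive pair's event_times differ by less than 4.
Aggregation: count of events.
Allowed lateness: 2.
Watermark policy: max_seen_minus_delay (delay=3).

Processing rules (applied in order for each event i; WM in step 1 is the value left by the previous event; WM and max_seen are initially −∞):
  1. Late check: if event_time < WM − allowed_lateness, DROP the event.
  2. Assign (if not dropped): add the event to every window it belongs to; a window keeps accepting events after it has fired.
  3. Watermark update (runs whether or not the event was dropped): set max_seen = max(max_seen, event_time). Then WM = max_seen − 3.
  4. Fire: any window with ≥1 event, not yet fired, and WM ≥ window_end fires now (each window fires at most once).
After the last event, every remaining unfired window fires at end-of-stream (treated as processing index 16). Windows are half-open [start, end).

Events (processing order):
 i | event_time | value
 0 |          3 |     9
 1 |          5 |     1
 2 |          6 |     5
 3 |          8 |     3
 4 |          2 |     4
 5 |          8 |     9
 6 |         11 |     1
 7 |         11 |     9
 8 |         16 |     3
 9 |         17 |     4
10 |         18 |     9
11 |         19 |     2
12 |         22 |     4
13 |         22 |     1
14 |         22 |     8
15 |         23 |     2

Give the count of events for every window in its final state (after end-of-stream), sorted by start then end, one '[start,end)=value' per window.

[3,15)=7 [16,27)=8

i=0 t=3 v=9: → [3,7); WM=0
i=1 t=5 v=1: → [3,9); WM=2
i=2 t=6 v=5: → [3,10); WM=3
i=3 t=8 v=3: → [3,12); WM=5
i=4 t=2 v=4: DROP (t<5-2); WM=5
i=5 t=8 v=9: → [3,12); WM=5
i=6 t=11 v=1: → [3,15); WM=8
i=7 t=11 v=9: → [3,15); WM=8
i=8 t=16 v=3: → [16,20); WM=13
i=9 t=17 v=4: → [16,21); WM=14
i=10 t=18 v=9: → [16,22); WM=15
i=11 t=19 v=2: → [16,23); WM=16
i=12 t=22 v=4: → [16,26); WM=19
i=13 t=22 v=1: → [16,26); WM=19
i=14 t=22 v=8: → [16,26); WM=19
i=15 t=23 v=2: → [16,27); WM=20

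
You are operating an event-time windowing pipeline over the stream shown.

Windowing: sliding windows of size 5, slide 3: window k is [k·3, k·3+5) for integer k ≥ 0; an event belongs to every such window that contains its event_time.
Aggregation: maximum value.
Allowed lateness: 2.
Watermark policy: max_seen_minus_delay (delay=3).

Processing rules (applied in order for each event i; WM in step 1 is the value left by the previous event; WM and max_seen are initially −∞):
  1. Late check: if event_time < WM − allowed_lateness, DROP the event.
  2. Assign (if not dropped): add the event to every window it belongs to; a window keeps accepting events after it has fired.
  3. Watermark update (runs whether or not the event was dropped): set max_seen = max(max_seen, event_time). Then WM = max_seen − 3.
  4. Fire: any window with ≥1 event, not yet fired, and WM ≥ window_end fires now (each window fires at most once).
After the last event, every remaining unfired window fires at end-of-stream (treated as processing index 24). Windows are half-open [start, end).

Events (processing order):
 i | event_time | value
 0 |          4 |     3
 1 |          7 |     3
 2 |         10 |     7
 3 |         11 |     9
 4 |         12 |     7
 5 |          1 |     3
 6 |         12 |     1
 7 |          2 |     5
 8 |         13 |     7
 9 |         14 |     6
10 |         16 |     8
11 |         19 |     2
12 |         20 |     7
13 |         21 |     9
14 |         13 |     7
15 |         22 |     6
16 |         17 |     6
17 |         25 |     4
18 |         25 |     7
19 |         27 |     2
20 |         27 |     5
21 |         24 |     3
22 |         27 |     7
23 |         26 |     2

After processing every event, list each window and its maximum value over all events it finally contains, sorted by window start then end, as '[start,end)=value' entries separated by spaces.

[0,5)=3 [3,8)=3 [6,11)=7 [9,14)=9 [12,17)=8 [15,20)=8 [18,23)=9 [21,26)=9 [24,29)=7 [27,32)=7

i=0 t=4 v=3: → [3,8),[0,5); WM=1
i=1 t=7 v=3: → [6,11),[3,8); WM=4
i=2 t=10 v=7: → [9,14),[6,11); WM=7; [0,5) fires=3
i=3 t=11 v=9: → [9,14); WM=8; [3,8) fires=3
i=4 t=12 v=7: → [12,17),[9,14); WM=9
i=5 t=1 v=3: DROP (t<9-2); WM=9
i=6 t=12 v=1: → [12,17),[9,14); WM=9
i=7 t=2 v=5: DROP (t<9-2); WM=9
i=8 t=13 v=7: → [12,17),[9,14); WM=10
i=9 t=14 v=6: → [12,17); WM=11; [6,11) fires=7
i=10 t=16 v=8: → [15,20),[12,17); WM=13
i=11 t=19 v=2: → [18,23),[15,20); WM=16; [9,14) fires=9
i=12 t=20 v=7: → [18,23); WM=17; [12,17) fires=8
i=13 t=21 v=9: → [21,26),[18,23); WM=18
i=14 t=13 v=7: DROP (t<18-2); WM=18
i=15 t=22 v=6: → [21,26),[18,23); WM=19
i=16 t=17 v=6: → [15,20); WM=19
i=17 t=25 v=4: → [24,29),[21,26); WM=22; [15,20) fires=8
i=18 t=25 v=7: → [24,29),[21,26); WM=22
i=19 t=27 v=2: → [27,32),[24,29); WM=24; [18,23) fires=9
i=20 t=27 v=5: → [27,32),[24,29); WM=24
i=21 t=24 v=3: → [24,29),[21,26); WM=24
i=22 t=27 v=7: → [27,32),[24,29); WM=24
i=23 t=26 v=2: → [24,29); WM=24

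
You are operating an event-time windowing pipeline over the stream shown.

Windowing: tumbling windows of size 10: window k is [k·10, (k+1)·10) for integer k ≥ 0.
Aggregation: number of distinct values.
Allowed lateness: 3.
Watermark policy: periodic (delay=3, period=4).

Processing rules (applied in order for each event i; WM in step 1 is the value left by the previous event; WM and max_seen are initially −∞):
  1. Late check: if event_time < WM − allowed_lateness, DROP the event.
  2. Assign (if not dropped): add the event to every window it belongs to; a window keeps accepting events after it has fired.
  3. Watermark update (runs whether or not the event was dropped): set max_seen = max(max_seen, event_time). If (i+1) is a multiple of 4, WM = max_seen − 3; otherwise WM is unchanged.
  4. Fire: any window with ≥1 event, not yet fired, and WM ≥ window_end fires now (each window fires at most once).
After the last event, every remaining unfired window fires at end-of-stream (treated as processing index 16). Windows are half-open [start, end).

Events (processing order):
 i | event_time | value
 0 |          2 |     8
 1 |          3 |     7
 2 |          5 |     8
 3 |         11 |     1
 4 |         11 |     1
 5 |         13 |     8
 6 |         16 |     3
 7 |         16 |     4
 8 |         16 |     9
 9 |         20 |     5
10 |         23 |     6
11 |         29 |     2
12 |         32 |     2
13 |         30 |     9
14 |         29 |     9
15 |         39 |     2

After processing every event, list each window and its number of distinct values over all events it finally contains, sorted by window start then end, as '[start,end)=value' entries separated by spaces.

[0,10)=2 [10,20)=5 [20,30)=4 [30,40)=2

i=0 t=2 v=8: → [0,10); WM=−∞
i=1 t=3 v=7: → [0,10); WM=−∞
i=2 t=5 v=8: → [0,10); WM=−∞
i=3 t=11 v=1: → [10,20); WM=8
i=4 t=11 v=1: → [10,20); WM=8
i=5 t=13 v=8: → [10,20); WM=8
i=6 t=16 v=3: → [10,20); WM=8
i=7 t=16 v=4: → [10,20); WM=13; [0,10) fires=2
i=8 t=16 v=9: → [10,20); WM=13
i=9 t=20 v=5: → [20,30); WM=13
i=10 t=23 v=6: → [20,30); WM=13
i=11 t=29 v=2: → [20,30); WM=26; [10,20) fires=5
i=12 t=32 v=2: → [30,40); WM=26
i=13 t=30 v=9: → [30,40); WM=26
i=14 t=29 v=9: → [20,30); WM=26
i=15 t=39 v=2: → [30,40); WM=36; [20,30) fires=4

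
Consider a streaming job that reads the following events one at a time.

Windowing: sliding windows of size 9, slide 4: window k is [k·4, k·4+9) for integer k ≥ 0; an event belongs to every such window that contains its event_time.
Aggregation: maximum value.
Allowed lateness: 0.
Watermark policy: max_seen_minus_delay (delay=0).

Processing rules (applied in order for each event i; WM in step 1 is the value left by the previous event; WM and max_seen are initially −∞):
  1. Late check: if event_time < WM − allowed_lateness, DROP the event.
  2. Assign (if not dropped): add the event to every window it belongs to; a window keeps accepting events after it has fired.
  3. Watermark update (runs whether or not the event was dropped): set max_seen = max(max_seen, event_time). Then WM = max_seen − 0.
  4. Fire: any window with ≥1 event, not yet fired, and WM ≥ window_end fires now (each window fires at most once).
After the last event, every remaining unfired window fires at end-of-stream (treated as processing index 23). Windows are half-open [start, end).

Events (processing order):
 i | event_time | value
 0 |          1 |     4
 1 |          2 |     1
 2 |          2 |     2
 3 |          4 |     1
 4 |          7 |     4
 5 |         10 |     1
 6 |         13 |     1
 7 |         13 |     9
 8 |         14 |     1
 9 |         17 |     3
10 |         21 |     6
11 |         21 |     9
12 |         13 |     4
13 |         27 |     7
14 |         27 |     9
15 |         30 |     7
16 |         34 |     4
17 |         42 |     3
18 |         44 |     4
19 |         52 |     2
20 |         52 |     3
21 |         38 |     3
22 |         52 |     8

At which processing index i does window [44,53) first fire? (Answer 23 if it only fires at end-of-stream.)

23

i=0 t=1 v=4: → [0,9); WM=1
i=1 t=2 v=1: → [0,9); WM=2
i=2 t=2 v=2: → [0,9); WM=2
i=3 t=4 v=1: → [4,13),[0,9); WM=4
i=4 t=7 v=4: → [4,13),[0,9); WM=7
i=5 t=10 v=1: → [8,17),[4,13); WM=10; [0,9) fires=4
i=6 t=13 v=1: → [12,21),[8,17); WM=13; [4,13) fires=4
i=7 t=13 v=9: → [12,21),[8,17); WM=13
i=8 t=14 v=1: → [12,21),[8,17); WM=14
i=9 t=17 v=3: → [16,25),[12,21); WM=17; [8,17) fires=9
i=10 t=21 v=6: → [20,29),[16,25); WM=21; [12,21) fires=9
i=11 t=21 v=9: → [20,29),[16,25); WM=21
i=12 t=13 v=4: DROP (t<21-0); WM=21
i=13 t=27 v=7: → [24,33),[20,29); WM=27; [16,25) fires=9
i=14 t=27 v=9: → [24,33),[20,29); WM=27
i=15 t=30 v=7: → [28,37),[24,33); WM=30; [20,29) fires=9
i=16 t=34 v=4: → [32,41),[28,37); WM=34; [24,33) fires=9
i=17 t=42 v=3: → [40,49),[36,45); WM=42; [28,37) fires=7 [32,41) fires=4
i=18 t=44 v=4: → [44,53),[40,49),[36,45); WM=44
i=19 t=52 v=2: → [52,61),[48,57),[44,53); WM=52; [36,45) fires=4 [40,49) fires=4
i=20 t=52 v=3: → [52,61),[48,57),[44,53); WM=52
i=21 t=38 v=3: DROP (t<52-0); WM=52
i=22 t=52 v=8: → [52,61),[48,57),[44,53); WM=52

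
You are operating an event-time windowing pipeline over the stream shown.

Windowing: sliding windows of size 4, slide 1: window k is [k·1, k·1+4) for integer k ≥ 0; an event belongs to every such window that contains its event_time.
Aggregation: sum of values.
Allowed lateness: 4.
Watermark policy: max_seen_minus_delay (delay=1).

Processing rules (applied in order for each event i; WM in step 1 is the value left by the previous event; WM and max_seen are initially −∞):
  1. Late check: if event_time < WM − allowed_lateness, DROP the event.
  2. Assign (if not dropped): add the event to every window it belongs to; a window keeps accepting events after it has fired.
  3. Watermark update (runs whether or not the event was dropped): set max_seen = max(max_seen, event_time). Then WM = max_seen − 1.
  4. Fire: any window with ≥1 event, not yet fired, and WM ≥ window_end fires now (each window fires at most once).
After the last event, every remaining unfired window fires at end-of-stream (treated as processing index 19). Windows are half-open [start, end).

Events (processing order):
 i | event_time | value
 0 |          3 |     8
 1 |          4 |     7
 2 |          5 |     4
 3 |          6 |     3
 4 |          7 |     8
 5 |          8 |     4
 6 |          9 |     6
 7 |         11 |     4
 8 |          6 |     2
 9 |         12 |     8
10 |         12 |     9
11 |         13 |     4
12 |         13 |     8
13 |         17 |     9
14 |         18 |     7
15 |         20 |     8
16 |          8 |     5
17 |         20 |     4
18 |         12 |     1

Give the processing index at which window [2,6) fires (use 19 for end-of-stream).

i=0 t=3 v=8: → [3,7),[2,6),[1,5),[0,4); WM=2
i=1 t=4 v=7: → [4,8),[3,7),[2,6),[1,5); WM=3
i=2 t=5 v=4: → [5,9),[4,8),[3,7),[2,6); WM=4; [0,4) fires=8
i=3 t=6 v=3: → [6,10),[5,9),[4,8),[3,7); WM=5; [1,5) fires=15
i=4 t=7 v=8: → [7,11),[6,10),[5,9),[4,8); WM=6; [2,6) fires=19
i=5 t=8 v=4: → [8,12),[7,11),[6,10),[5,9); WM=7; [3,7) fires=22
i=6 t=9 v=6: → [9,13),[8,12),[7,11),[6,10); WM=8; [4,8) fires=22
i=7 t=11 v=4: → [11,15),[10,14),[9,13),[8,12); WM=10; [5,9) fires=19 [6,10) fires=21
i=8 t=6 v=2: → [6,10),[5,9),[4,8),[3,7); WM=10
i=9 t=12 v=8: → [12,16),[11,15),[10,14),[9,13); WM=11; [7,11) fires=18
i=10 t=12 v=9: → [12,16),[11,15),[10,14),[9,13); WM=11
i=11 t=13 v=4: → [13,17),[12,16),[11,15),[10,14); WM=12; [8,12) fires=14
i=12 t=13 v=8: → [13,17),[12,16),[11,15),[10,14); WM=12
i=13 t=17 v=9: → [17,21),[16,20),[15,19),[14,18); WM=16; [9,13) fires=27 [10,14) fires=33 [11,15) fires=33 [12,16) fires=29
i=14 t=18 v=7: → [18,22),[17,21),[16,20),[15,19); WM=17; [13,17) fires=12
i=15 t=20 v=8: → [20,24),[19,23),[18,22),[17,21); WM=19; [14,18) fires=9 [15,19) fires=16
i=16 t=8 v=5: DROP (t<19-4); WM=19
i=17 t=20 v=4: → [20,24),[19,23),[18,22),[17,21); WM=19
i=18 t=12 v=1: DROP (t<19-4); WM=19

4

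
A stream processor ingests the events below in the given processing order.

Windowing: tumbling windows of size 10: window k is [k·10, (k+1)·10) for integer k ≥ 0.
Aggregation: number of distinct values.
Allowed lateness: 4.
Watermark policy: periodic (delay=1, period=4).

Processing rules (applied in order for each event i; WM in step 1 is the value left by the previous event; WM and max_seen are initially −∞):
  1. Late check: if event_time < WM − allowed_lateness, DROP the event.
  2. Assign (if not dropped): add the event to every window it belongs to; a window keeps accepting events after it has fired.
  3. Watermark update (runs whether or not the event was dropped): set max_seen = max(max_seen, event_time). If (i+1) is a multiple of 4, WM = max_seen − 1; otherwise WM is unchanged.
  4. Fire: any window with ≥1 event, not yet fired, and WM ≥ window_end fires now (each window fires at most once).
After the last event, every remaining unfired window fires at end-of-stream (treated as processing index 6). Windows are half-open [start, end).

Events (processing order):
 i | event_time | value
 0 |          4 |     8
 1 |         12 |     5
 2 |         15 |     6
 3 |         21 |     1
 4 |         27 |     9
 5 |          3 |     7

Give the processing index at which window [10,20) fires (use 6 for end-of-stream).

3

i=0 t=4 v=8: → [0,10); WM=−∞
i=1 t=12 v=5: → [10,20); WM=−∞
i=2 t=15 v=6: → [10,20); WM=−∞
i=3 t=21 v=1: → [20,30); WM=20; [0,10) fires=1 [10,20) fires=2
i=4 t=27 v=9: → [20,30); WM=20
i=5 t=3 v=7: DROP (t<20-4); WM=20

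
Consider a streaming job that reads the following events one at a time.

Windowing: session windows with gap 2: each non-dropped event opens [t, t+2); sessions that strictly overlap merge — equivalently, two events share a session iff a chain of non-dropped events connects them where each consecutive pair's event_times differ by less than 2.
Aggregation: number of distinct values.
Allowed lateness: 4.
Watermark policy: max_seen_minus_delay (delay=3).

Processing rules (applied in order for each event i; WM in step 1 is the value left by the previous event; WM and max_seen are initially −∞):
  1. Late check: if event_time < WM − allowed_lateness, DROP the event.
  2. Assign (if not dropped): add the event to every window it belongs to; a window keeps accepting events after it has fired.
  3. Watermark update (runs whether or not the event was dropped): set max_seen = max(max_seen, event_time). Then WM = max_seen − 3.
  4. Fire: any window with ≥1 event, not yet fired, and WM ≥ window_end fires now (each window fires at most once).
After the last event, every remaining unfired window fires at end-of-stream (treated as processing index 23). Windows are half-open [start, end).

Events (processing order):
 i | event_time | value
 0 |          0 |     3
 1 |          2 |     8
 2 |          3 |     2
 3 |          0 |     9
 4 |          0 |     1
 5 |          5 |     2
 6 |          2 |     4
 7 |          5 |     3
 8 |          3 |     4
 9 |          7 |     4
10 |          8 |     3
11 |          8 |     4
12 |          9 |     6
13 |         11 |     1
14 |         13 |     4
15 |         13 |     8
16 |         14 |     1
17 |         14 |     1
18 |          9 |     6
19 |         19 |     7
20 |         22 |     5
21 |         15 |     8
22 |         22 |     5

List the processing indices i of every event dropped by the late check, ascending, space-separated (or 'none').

none

i=0 t=0 v=3: → [0,2); WM=-3
i=1 t=2 v=8: → [2,4); WM=-1
i=2 t=3 v=2: → [2,5); WM=0
i=3 t=0 v=9: → [0,2); WM=0
i=4 t=0 v=1: → [0,2); WM=0
i=5 t=5 v=2: → [5,7); WM=2
i=6 t=2 v=4: → [2,5); WM=2
i=7 t=5 v=3: → [5,7); WM=2
i=8 t=3 v=4: → [2,5); WM=2
i=9 t=7 v=4: → [7,9); WM=4
i=10 t=8 v=3: → [7,10); WM=5
i=11 t=8 v=4: → [7,10); WM=5
i=12 t=9 v=6: → [7,11); WM=6
i=13 t=11 v=1: → [11,13); WM=8
i=14 t=13 v=4: → [13,15); WM=10
i=15 t=13 v=8: → [13,15); WM=10
i=16 t=14 v=1: → [13,16); WM=11
i=17 t=14 v=1: → [13,16); WM=11
i=18 t=9 v=6: → [7,11); WM=11
i=19 t=19 v=7: → [19,21); WM=16
i=20 t=22 v=5: → [22,24); WM=19
i=21 t=15 v=8: → [13,17); WM=19
i=22 t=22 v=5: → [22,24); WM=19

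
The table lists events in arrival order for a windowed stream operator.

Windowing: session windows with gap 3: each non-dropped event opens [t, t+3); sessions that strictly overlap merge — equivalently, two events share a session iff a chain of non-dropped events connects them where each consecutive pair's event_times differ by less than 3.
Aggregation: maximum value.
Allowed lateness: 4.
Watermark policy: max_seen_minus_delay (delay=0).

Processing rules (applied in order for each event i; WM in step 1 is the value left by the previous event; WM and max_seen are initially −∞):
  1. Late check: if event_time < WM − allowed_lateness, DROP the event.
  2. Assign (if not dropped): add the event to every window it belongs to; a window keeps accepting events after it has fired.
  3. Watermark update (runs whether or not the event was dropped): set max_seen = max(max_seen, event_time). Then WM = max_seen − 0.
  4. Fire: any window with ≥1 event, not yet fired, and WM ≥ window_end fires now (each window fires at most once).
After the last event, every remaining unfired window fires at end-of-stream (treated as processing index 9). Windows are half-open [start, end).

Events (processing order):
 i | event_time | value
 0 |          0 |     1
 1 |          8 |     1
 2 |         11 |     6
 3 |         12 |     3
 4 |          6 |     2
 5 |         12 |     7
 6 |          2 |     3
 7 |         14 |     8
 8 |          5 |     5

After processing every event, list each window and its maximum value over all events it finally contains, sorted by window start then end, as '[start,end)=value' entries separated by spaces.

[0,3)=1 [8,11)=1 [11,17)=8

i=0 t=0 v=1: → [0,3); WM=0
i=1 t=8 v=1: → [8,11); WM=8
i=2 t=11 v=6: → [11,14); WM=11
i=3 t=12 v=3: → [11,15); WM=12
i=4 t=6 v=2: DROP (t<12-4); WM=12
i=5 t=12 v=7: → [11,15); WM=12
i=6 t=2 v=3: DROP (t<12-4); WM=12
i=7 t=14 v=8: → [11,17); WM=14
i=8 t=5 v=5: DROP (t<14-4); WM=14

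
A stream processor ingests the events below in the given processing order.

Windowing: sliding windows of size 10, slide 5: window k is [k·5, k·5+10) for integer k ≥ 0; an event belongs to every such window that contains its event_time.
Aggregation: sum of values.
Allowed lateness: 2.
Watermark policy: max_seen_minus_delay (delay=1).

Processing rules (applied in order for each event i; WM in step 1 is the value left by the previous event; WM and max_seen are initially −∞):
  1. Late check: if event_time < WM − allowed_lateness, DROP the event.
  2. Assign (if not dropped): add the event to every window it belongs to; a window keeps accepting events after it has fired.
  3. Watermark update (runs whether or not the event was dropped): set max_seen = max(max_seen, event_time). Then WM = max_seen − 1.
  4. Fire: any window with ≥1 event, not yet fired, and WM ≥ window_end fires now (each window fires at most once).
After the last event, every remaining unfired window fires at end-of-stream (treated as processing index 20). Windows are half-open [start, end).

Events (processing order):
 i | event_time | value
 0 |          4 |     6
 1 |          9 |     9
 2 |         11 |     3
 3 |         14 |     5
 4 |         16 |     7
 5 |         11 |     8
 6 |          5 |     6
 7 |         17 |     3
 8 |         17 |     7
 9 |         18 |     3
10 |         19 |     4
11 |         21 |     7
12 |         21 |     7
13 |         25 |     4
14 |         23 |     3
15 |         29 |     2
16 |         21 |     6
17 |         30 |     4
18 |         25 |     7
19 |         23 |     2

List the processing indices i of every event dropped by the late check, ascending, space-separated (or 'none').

5 6 16 18 19

i=0 t=4 v=6: → [0,10); WM=3
i=1 t=9 v=9: → [5,15),[0,10); WM=8
i=2 t=11 v=3: → [10,20),[5,15); WM=10; [0,10) fires=15
i=3 t=14 v=5: → [10,20),[5,15); WM=13
i=4 t=16 v=7: → [15,25),[10,20); WM=15; [5,15) fires=17
i=5 t=11 v=8: DROP (t<15-2); WM=15
i=6 t=5 v=6: DROP (t<15-2); WM=15
i=7 t=17 v=3: → [15,25),[10,20); WM=16
i=8 t=17 v=7: → [15,25),[10,20); WM=16
i=9 t=18 v=3: → [15,25),[10,20); WM=17
i=10 t=19 v=4: → [15,25),[10,20); WM=18
i=11 t=21 v=7: → [20,30),[15,25); WM=20; [10,20) fires=32
i=12 t=21 v=7: → [20,30),[15,25); WM=20
i=13 t=25 v=4: → [25,35),[20,30); WM=24
i=14 t=23 v=3: → [20,30),[15,25); WM=24
i=15 t=29 v=2: → [25,35),[20,30); WM=28; [15,25) fires=41
i=16 t=21 v=6: DROP (t<28-2); WM=28
i=17 t=30 v=4: → [30,40),[25,35); WM=29
i=18 t=25 v=7: DROP (t<29-2); WM=29
i=19 t=23 v=2: DROP (t<29-2); WM=29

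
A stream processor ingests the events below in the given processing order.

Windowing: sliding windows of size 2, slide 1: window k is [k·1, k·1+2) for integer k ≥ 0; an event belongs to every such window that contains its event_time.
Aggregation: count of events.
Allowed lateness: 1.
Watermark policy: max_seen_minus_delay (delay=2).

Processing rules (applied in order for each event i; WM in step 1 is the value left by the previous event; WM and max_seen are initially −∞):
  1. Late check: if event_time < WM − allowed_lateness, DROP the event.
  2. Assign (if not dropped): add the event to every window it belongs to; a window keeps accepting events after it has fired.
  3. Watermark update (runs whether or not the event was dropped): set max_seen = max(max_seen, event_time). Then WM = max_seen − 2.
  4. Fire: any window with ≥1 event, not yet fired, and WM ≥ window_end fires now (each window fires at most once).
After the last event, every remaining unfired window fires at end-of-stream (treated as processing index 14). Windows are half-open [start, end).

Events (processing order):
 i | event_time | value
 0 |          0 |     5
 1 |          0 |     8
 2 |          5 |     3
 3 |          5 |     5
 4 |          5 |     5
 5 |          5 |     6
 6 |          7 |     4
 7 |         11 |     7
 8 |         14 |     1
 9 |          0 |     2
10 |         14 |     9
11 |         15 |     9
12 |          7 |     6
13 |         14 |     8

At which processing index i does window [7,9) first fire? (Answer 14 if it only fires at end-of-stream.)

i=0 t=0 v=5: → [0,2); WM=-2
i=1 t=0 v=8: → [0,2); WM=-2
i=2 t=5 v=3: → [5,7),[4,6); WM=3; [0,2) fires=2
i=3 t=5 v=5: → [5,7),[4,6); WM=3
i=4 t=5 v=5: → [5,7),[4,6); WM=3
i=5 t=5 v=6: → [5,7),[4,6); WM=3
i=6 t=7 v=4: → [7,9),[6,8); WM=5
i=7 t=11 v=7: → [11,13),[10,12); WM=9; [4,6) fires=4 [5,7) fires=4 [6,8) fires=1 [7,9) fires=1
i=8 t=14 v=1: → [14,16),[13,15); WM=12; [10,12) fires=1
i=9 t=0 v=2: DROP (t<12-1); WM=12
i=10 t=14 v=9: → [14,16),[13,15); WM=12
i=11 t=15 v=9: → [15,17),[14,16); WM=13; [11,13) fires=1
i=12 t=7 v=6: DROP (t<13-1); WM=13
i=13 t=14 v=8: → [14,16),[13,15); WM=13

7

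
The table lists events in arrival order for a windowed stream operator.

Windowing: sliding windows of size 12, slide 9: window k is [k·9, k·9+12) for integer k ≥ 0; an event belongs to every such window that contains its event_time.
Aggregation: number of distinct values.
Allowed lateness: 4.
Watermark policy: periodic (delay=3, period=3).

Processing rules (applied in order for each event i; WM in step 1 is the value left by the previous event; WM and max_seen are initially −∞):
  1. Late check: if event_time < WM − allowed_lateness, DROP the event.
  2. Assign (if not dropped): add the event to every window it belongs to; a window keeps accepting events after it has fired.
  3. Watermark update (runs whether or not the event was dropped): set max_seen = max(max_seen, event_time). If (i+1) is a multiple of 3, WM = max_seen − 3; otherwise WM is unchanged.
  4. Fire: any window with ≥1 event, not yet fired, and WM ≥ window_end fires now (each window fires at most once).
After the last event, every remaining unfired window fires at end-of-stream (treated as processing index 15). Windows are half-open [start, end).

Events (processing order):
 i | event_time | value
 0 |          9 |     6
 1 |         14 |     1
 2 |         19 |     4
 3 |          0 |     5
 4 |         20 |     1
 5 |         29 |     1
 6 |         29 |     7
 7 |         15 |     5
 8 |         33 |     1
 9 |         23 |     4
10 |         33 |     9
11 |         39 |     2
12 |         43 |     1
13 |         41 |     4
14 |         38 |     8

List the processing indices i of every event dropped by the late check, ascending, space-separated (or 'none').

i=0 t=9 v=6: → [9,21),[0,12); WM=−∞
i=1 t=14 v=1: → [9,21); WM=−∞
i=2 t=19 v=4: → [18,30),[9,21); WM=16; [0,12) fires=1
i=3 t=0 v=5: DROP (t<16-4); WM=16
i=4 t=20 v=1: → [18,30),[9,21); WM=16
i=5 t=29 v=1: → [27,39),[18,30); WM=26; [9,21) fires=3
i=6 t=29 v=7: → [27,39),[18,30); WM=26
i=7 t=15 v=5: DROP (t<26-4); WM=26
i=8 t=33 v=1: → [27,39); WM=30; [18,30) fires=3
i=9 t=23 v=4: DROP (t<30-4); WM=30
i=10 t=33 v=9: → [27,39); WM=30
i=11 t=39 v=2: → [36,48); WM=36
i=12 t=43 v=1: → [36,48); WM=36
i=13 t=41 v=4: → [36,48); WM=36
i=14 t=38 v=8: → [36,48),[27,39); WM=40; [27,39) fires=4

3 7 9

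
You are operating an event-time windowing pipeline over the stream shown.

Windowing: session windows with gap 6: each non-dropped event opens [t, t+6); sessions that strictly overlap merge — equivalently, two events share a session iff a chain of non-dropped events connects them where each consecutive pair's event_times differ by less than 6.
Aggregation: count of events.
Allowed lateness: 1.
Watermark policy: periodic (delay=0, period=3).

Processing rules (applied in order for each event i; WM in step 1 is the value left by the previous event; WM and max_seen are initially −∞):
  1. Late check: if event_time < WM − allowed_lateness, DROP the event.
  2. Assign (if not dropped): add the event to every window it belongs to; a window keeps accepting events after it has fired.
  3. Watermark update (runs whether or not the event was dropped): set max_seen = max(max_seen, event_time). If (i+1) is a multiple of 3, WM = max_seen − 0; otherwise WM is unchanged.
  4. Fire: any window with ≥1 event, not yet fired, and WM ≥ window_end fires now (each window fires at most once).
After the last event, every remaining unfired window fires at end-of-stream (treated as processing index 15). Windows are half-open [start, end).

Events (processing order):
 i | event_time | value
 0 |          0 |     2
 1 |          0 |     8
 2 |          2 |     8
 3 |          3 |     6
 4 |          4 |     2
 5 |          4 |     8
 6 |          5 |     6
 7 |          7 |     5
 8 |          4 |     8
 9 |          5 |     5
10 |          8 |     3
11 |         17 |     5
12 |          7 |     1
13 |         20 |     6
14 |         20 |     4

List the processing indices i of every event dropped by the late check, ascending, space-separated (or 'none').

i=0 t=0 v=2: → [0,6); WM=−∞
i=1 t=0 v=8: → [0,6); WM=−∞
i=2 t=2 v=8: → [0,8); WM=2
i=3 t=3 v=6: → [0,9); WM=2
i=4 t=4 v=2: → [0,10); WM=2
i=5 t=4 v=8: → [0,10); WM=4
i=6 t=5 v=6: → [0,11); WM=4
i=7 t=7 v=5: → [0,13); WM=4
i=8 t=4 v=8: → [0,13); WM=7
i=9 t=5 v=5: DROP (t<7-1); WM=7
i=10 t=8 v=3: → [0,14); WM=7
i=11 t=17 v=5: → [17,23); WM=17
i=12 t=7 v=1: DROP (t<17-1); WM=17
i=13 t=20 v=6: → [17,26); WM=17
i=14 t=20 v=4: → [17,26); WM=20

9 12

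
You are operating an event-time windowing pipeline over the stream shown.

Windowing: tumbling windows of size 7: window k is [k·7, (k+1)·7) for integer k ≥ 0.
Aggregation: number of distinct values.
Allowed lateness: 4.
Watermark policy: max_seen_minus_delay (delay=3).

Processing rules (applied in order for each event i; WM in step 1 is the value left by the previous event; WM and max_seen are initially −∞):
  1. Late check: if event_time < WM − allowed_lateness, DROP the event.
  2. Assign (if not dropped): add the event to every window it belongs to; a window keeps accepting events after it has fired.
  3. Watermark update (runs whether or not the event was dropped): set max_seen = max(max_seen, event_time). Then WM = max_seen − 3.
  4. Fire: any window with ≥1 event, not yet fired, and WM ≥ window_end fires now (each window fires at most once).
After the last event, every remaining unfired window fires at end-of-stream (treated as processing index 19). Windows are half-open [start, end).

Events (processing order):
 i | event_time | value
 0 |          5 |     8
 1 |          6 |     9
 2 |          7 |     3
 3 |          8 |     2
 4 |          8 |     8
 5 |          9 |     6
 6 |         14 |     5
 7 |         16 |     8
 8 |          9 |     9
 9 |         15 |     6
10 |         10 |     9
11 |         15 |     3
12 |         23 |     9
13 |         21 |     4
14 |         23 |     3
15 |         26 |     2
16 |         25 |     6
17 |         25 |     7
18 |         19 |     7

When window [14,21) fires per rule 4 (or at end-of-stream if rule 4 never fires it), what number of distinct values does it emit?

4

i=0 t=5 v=8: → [0,7); WM=2
i=1 t=6 v=9: → [0,7); WM=3
i=2 t=7 v=3: → [7,14); WM=4
i=3 t=8 v=2: → [7,14); WM=5
i=4 t=8 v=8: → [7,14); WM=5
i=5 t=9 v=6: → [7,14); WM=6
i=6 t=14 v=5: → [14,21); WM=11; [0,7) fires=2
i=7 t=16 v=8: → [14,21); WM=13
i=8 t=9 v=9: → [7,14); WM=13
i=9 t=15 v=6: → [14,21); WM=13
i=10 t=10 v=9: → [7,14); WM=13
i=11 t=15 v=3: → [14,21); WM=13
i=12 t=23 v=9: → [21,28); WM=20; [7,14) fires=5
i=13 t=21 v=4: → [21,28); WM=20
i=14 t=23 v=3: → [21,28); WM=20
i=15 t=26 v=2: → [21,28); WM=23; [14,21) fires=4
i=16 t=25 v=6: → [21,28); WM=23
i=17 t=25 v=7: → [21,28); WM=23
i=18 t=19 v=7: → [14,21); WM=23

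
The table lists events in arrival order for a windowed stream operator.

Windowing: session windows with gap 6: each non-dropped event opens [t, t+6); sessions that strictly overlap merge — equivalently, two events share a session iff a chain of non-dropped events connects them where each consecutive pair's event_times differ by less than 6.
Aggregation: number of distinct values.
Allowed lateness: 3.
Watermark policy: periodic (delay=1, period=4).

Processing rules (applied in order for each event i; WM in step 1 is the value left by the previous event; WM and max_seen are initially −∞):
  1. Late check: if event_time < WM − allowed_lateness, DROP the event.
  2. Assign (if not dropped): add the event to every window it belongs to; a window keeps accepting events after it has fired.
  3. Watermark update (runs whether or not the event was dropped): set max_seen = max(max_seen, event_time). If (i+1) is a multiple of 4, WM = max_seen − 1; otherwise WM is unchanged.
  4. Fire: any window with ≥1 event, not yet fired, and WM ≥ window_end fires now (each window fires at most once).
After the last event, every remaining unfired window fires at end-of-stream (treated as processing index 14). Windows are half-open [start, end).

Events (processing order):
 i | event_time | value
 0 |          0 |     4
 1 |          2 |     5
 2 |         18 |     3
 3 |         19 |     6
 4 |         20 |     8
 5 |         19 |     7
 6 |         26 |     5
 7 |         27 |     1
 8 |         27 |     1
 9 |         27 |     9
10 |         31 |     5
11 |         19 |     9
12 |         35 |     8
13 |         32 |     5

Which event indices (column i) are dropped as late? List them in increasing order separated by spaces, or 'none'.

i=0 t=0 v=4: → [0,6); WM=−∞
i=1 t=2 v=5: → [0,8); WM=−∞
i=2 t=18 v=3: → [18,24); WM=−∞
i=3 t=19 v=6: → [18,25); WM=18
i=4 t=20 v=8: → [18,26); WM=18
i=5 t=19 v=7: → [18,26); WM=18
i=6 t=26 v=5: → [26,32); WM=18
i=7 t=27 v=1: → [26,33); WM=26
i=8 t=27 v=1: → [26,33); WM=26
i=9 t=27 v=9: → [26,33); WM=26
i=10 t=31 v=5: → [26,37); WM=26
i=11 t=19 v=9: DROP (t<26-3); WM=30
i=12 t=35 v=8: → [26,41); WM=30
i=13 t=32 v=5: → [26,41); WM=30

11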